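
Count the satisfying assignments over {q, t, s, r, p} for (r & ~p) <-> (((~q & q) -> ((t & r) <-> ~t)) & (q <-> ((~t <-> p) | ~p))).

16

Initial set: {((r & ~p) <-> (((~q & q) -> ((t & r) <-> ~t)) & (q <-> ((~t <-> p) | ~p))))}.
((r & ~p) <-> (((~q & q) -> ((t & r) <-> ~t)) & (q <-> ((~t <-> p) | ~p)))): β-rule — branch into (r & ~p), (((~q & q) -> ((t & r) <-> ~t)) & (q <-> ((~t <-> p) | ~p)))  //  ~(r & ~p), ~(((~q & q) -> ((t & r) <-> ~t)) & (q <-> ((~t <-> p) | ~p))).
  branch 1 (add (r & ~p), (((~q & q) -> ((t & r) <-> ~t)) & (q <-> ((~t <-> p) | ~p)))):
    (r & ~p): α-rule — add r, ~p.
    (((~q & q) -> ((t & r) <-> ~t)) & (q <-> ((~t <-> p) | ~p))): α-rule — add ((~q & q) -> ((t & r) <-> ~t)), (q <-> ((~t <-> p) | ~p)).
    ((~q & q) -> ((t & r) <-> ~t)): β-rule — branch into ~(~q & q)  //  ((t & r) <-> ~t).
      branch 1.1 (add ~(~q & q)):
        (q <-> ((~t <-> p) | ~p)): β-rule — branch into q, ((~t <-> p) | ~p)  //  ~q, ~((~t <-> p) | ~p).
          branch 1.1.1 (add q, ((~t <-> p) | ~p)):
            ~(~q & q): β-rule — branch into ~~q  //  ~q.
              branch 1.1.1.1 (add ~~q):
                ((~t <-> p) | ~p): β-rule — branch into (~t <-> p)  //  ~p.
                  branch 1.1.1.1.1 (add (~t <-> p)):
                    (~t <-> p): β-rule — branch into ~t, p  //  ~~t, ~p.
                      branch 1.1.1.1.1.1 (add ~t, p):
                        × closes — contains both p and ~p.
                      branch 1.1.1.1.1.2 (add ~~t, ~p):
                        ○ open, literals {p=0, q=1, r=1, t=1}.
                  branch 1.1.1.1.2 (add ~p):
                    ○ open, literals {p=0, q=1, r=1}.
              branch 1.1.1.2 (add ~q):
                × closes — contains both q and ~q.
          branch 1.1.2 (add ~q, ~((~t <-> p) | ~p)):
            ~((~t <-> p) | ~p): α-rule — add ~(~t <-> p), ~~p.
            × closes — contains both p and ~p.
      branch 1.2 (add ((t & r) <-> ~t)):
        (q <-> ((~t <-> p) | ~p)): β-rule — branch into q, ((~t <-> p) | ~p)  //  ~q, ~((~t <-> p) | ~p).
          branch 1.2.1 (add q, ((~t <-> p) | ~p)):
            ((t & r) <-> ~t): β-rule — branch into (t & r), ~t  //  ~(t & r), ~~t.
              branch 1.2.1.1 (add (t & r), ~t):
                (t & r): α-rule — add t, r.
                × closes — contains both t and ~t.
              branch 1.2.1.2 (add ~(t & r), ~~t):
                ((~t <-> p) | ~p): β-rule — branch into (~t <-> p)  //  ~p.
                  branch 1.2.1.2.1 (add (~t <-> p)):
                    ~(t & r): β-rule — branch into ~t  //  ~r.
                      branch 1.2.1.2.1.1 (add ~t):
                        × closes — contains both t and ~t.
                      branch 1.2.1.2.1.2 (add ~r):
                        × closes — contains both r and ~r.
                  branch 1.2.1.2.2 (add ~p):
                    ~(t & r): β-rule — branch into ~t  //  ~r.
                      branch 1.2.1.2.2.1 (add ~t):
                        × closes — contains both t and ~t.
                      branch 1.2.1.2.2.2 (add ~r):
                        × closes — contains both r and ~r.
          branch 1.2.2 (add ~q, ~((~t <-> p) | ~p)):
            ~((~t <-> p) | ~p): α-rule — add ~(~t <-> p), ~~p.
            × closes — contains both p and ~p.
  branch 2 (add ~(r & ~p), ~(((~q & q) -> ((t & r) <-> ~t)) & (q <-> ((~t <-> p) | ~p)))):
    ~(r & ~p): β-rule — branch into ~r  //  ~~p.
      branch 2.1 (add ~r):
        ~(((~q & q) -> ((t & r) <-> ~t)) & (q <-> ((~t <-> p) | ~p))): β-rule — branch into ~((~q & q) -> ((t & r) <-> ~t))  //  ~(q <-> ((~t <-> p) | ~p)).
          branch 2.1.1 (add ~((~q & q) -> ((t & r) <-> ~t))):
            ~((~q & q) -> ((t & r) <-> ~t)): α-rule — add (~q & q), ~((t & r) <-> ~t).
            (~q & q): α-rule — add ~q, q.
            × closes — contains both q and ~q.
          branch 2.1.2 (add ~(q <-> ((~t <-> p) | ~p))):
            ~(q <-> ((~t <-> p) | ~p)): β-rule — branch into q, ~((~t <-> p) | ~p)  //  ~q, ((~t <-> p) | ~p).
              branch 2.1.2.1 (add q, ~((~t <-> p) | ~p)):
                ~((~t <-> p) | ~p): α-rule — add ~(~t <-> p), ~~p.
                ~(~t <-> p): β-rule — branch into ~t, ~p  //  ~~t, p.
                  branch 2.1.2.1.1 (add ~t, ~p):
                    × closes — contains both p and ~p.
                  branch 2.1.2.1.2 (add ~~t, p):
                    ○ open, literals {p=1, q=1, r=0, t=1}.
              branch 2.1.2.2 (add ~q, ((~t <-> p) | ~p)):
                ((~t <-> p) | ~p): β-rule — branch into (~t <-> p)  //  ~p.
                  branch 2.1.2.2.1 (add (~t <-> p)):
                    (~t <-> p): β-rule — branch into ~t, p  //  ~~t, ~p.
                      branch 2.1.2.2.1.1 (add ~t, p):
                        ○ open, literals {p=1, q=0, r=0, t=0}.
                      branch 2.1.2.2.1.2 (add ~~t, ~p):
                        ○ open, literals {p=0, q=0, r=0, t=1}.
                  branch 2.1.2.2.2 (add ~p):
                    ○ open, literals {p=0, q=0, r=0}.
      branch 2.2 (add ~~p):
        ~(((~q & q) -> ((t & r) <-> ~t)) & (q <-> ((~t <-> p) | ~p))): β-rule — branch into ~((~q & q) -> ((t & r) <-> ~t))  //  ~(q <-> ((~t <-> p) | ~p)).
          branch 2.2.1 (add ~((~q & q) -> ((t & r) <-> ~t))):
            ~((~q & q) -> ((t & r) <-> ~t)): α-rule — add (~q & q), ~((t & r) <-> ~t).
            (~q & q): α-rule — add ~q, q.
            × closes — contains both q and ~q.
          branch 2.2.2 (add ~(q <-> ((~t <-> p) | ~p))):
            ~(q <-> ((~t <-> p) | ~p)): β-rule — branch into q, ~((~t <-> p) | ~p)  //  ~q, ((~t <-> p) | ~p).
              branch 2.2.2.1 (add q, ~((~t <-> p) | ~p)):
                ~((~t <-> p) | ~p): α-rule — add ~(~t <-> p), ~~p.
                ~(~t <-> p): β-rule — branch into ~t, ~p  //  ~~t, p.
                  branch 2.2.2.1.1 (add ~t, ~p):
                    × closes — contains both p and ~p.
                  branch 2.2.2.1.2 (add ~~t, p):
                    ○ open, literals {p=1, q=1, t=1}.
              branch 2.2.2.2 (add ~q, ((~t <-> p) | ~p)):
                ((~t <-> p) | ~p): β-rule — branch into (~t <-> p)  //  ~p.
                  branch 2.2.2.2.1 (add (~t <-> p)):
                    (~t <-> p): β-rule — branch into ~t, p  //  ~~t, ~p.
                      branch 2.2.2.2.1.1 (add ~t, p):
                        ○ open, literals {p=1, q=0, t=0}.
                      branch 2.2.2.2.1.2 (add ~~t, ~p):
                        × closes — contains both p and ~p.
                  branch 2.2.2.2.2 (add ~p):
                    × closes — contains both p and ~p.
15 branches closed, 8 open.
Each open branch fixes some atoms; the unmentioned ones are free. Counting distinct full assignments: branch {p=0, q=1, r=1, t=1} (s) contributes 2 new; branch {p=0, q=1, r=1} (t, s) contributes 2 new; branch {p=1, q=1, r=0, t=1} (s) contributes 2 new; branch {p=1, q=0, r=0, t=0} (s) contributes 2 new; branch {p=0, q=0, r=0, t=1} (s) contributes 2 new; branch {p=0, q=0, r=0} (t, s) contributes 2 new; branch {p=1, q=1, t=1} (s, r) contributes 2 new; branch {p=1, q=0, t=0} (s, r) contributes 2 new. Total: 16.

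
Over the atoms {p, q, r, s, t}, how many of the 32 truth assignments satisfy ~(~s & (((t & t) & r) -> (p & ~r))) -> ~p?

22

Initial set: {(~(~s & (((t & t) & r) -> (p & ~r))) -> ~p)}.
(~(~s & (((t & t) & r) -> (p & ~r))) -> ~p): β-rule — branch into ~~(~s & (((t & t) & r) -> (p & ~r)))  //  ~p.
  branch 1 (add ~~(~s & (((t & t) & r) -> (p & ~r)))):
    ~~(~s & (((t & t) & r) -> (p & ~r))): α-rule — add ~s, (((t & t) & r) -> (p & ~r)).
    (((t & t) & r) -> (p & ~r)): β-rule — branch into ~((t & t) & r)  //  (p & ~r).
      branch 1.1 (add ~((t & t) & r)):
        ~((t & t) & r): β-rule — branch into ~(t & t)  //  ~r.
          branch 1.1.1 (add ~(t & t)):
            ~(t & t): β-rule — branch into ~t  //  ~t.
              branch 1.1.1.1 (add ~t):
                ○ open, literals {s=0, t=0}.
              branch 1.1.1.2 (add ~t):
                ○ open, literals {s=0, t=0}.
          branch 1.1.2 (add ~r):
            ○ open, literals {r=0, s=0}.
      branch 1.2 (add (p & ~r)):
        (p & ~r): α-rule — add p, ~r.
        ○ open, literals {p=1, r=0, s=0}.
  branch 2 (add ~p):
    ○ open, literals {p=0}.
0 branches closed, 5 open.
Each open branch fixes some atoms; the unmentioned ones are free. Counting distinct full assignments: branch {s=0, t=0} (p, q, r) contributes 8 new; branch {s=0, t=0} (p, q, r) contributes 0 new; branch {r=0, s=0} (p, q, t) contributes 4 new; branch {p=1, r=0, s=0} (q, t) contributes 0 new; branch {p=0} (q, r, s, t) contributes 10 new. Total: 22.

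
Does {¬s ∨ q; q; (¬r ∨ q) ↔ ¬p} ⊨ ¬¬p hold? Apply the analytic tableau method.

Initial set: {(¬s ∨ q); q; ((¬r ∨ q) ↔ ¬p); ¬¬¬p}.
¬¬¬p: drop double negation, giving ¬p.
(¬s ∨ q): β-rule — branch into ¬s  //  q.
  branch 1 (add ¬s):
    ((¬r ∨ q) ↔ ¬p): β-rule — branch into (¬r ∨ q), ¬p  //  ¬(¬r ∨ q), ¬¬p.
      branch 1.1 (add (¬r ∨ q), ¬p):
        (¬r ∨ q): β-rule — branch into ¬r  //  q.
          branch 1.1.1 (add ¬r):
            ○ open, literals {p=F, q=T, r=F, s=F}.
          branch 1.1.2 (add q):
            ○ open, literals {p=F, q=T, s=F}.
      branch 1.2 (add ¬(¬r ∨ q), ¬¬p):
        × closes — contains both p and ¬p.
  branch 2 (add q):
    ((¬r ∨ q) ↔ ¬p): β-rule — branch into (¬r ∨ q), ¬p  //  ¬(¬r ∨ q), ¬¬p.
      branch 2.1 (add (¬r ∨ q), ¬p):
        (¬r ∨ q): β-rule — branch into ¬r  //  q.
          branch 2.1.1 (add ¬r):
            ○ open, literals {p=F, q=T, r=F}.
          branch 2.1.2 (add q):
            ○ open, literals {p=F, q=T}.
      branch 2.2 (add ¬(¬r ∨ q), ¬¬p):
        × closes — contains both p and ¬p.
2 branches closed, 4 open.
An open branch gives a countermodel: p=F, q=T, r=F, s=F (unmentioned atoms arbitrary); the premises hold there but the conclusion fails.

No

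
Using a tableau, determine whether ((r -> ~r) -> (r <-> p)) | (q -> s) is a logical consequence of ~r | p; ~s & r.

Initial set: {(~r | p); (~s & r); ~(((r -> ~r) -> (r <-> p)) | (q -> s))}.
(~s & r): α-rule — add ~s, r.
~(((r -> ~r) -> (r <-> p)) | (q -> s)): α-rule — add ~((r -> ~r) -> (r <-> p)), ~(q -> s).
~((r -> ~r) -> (r <-> p)): α-rule — add (r -> ~r), ~(r <-> p).
~(q -> s): α-rule — add q, ~s.
(~r | p): β-rule — branch into ~r  //  p.
  branch 1 (add ~r):
    × closes — contains both r and ~r.
  branch 2 (add p):
    (r -> ~r): β-rule — branch into ~r  //  ~r.
      branch 2.1 (add ~r):
        × closes — contains both r and ~r.
      branch 2.2 (add ~r):
        × closes — contains both r and ~r.
All 3 branches close.
Every branch closed, so the premises entail the conclusion.

Yes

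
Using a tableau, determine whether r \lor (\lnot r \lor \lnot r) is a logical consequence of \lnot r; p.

Yes

Initial set: {\lnot r; p; \lnot (r \lor (\lnot r \lor \lnot r))}.
\lnot (r \lor (\lnot r \lor \lnot r)): α-rule — add \lnot r, \lnot (\lnot r \lor \lnot r).
\lnot (\lnot r \lor \lnot r): α-rule — add \lnot \lnot r, \lnot \lnot r.
× closes — contains both r and \lnot r.
All 1 branch closes.
Every branch closed, so the premises entail the conclusion.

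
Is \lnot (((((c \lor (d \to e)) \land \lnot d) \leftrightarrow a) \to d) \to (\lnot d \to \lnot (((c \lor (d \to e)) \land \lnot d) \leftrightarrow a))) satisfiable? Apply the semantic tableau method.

Initial set: {\lnot (((((c \lor (d \to e)) \land \lnot d) \leftrightarrow a) \to d) \to (\lnot d \to \lnot (((c \lor (d \to e)) \land \lnot d) \leftrightarrow a)))}.
\lnot (((((c \lor (d \to e)) \land \lnot d) \leftrightarrow a) \to d) \to (\lnot d \to \lnot (((c \lor (d \to e)) \land \lnot d) \leftrightarrow a))): α-rule — add ((((c \lor (d \to e)) \land \lnot d) \leftrightarrow a) \to d), \lnot (\lnot d \to \lnot (((c \lor (d \to e)) \land \lnot d) \leftrightarrow a)).
\lnot (\lnot d \to \lnot (((c \lor (d \to e)) \land \lnot d) \leftrightarrow a)): α-rule — add \lnot d, \lnot \lnot (((c \lor (d \to e)) \land \lnot d) \leftrightarrow a).
((((c \lor (d \to e)) \land \lnot d) \leftrightarrow a) \to d): β-rule — branch into \lnot (((c \lor (d \to e)) \land \lnot d) \leftrightarrow a)  //  d.
  branch 1 (add \lnot (((c \lor (d \to e)) \land \lnot d) \leftrightarrow a)):
    \lnot \lnot (((c \lor (d \to e)) \land \lnot d) \leftrightarrow a): β-rule — branch into ((c \lor (d \to e)) \land \lnot d), a  //  \lnot ((c \lor (d \to e)) \land \lnot d), \lnot a.
      branch 1.1 (add ((c \lor (d \to e)) \land \lnot d), a):
        ((c \lor (d \to e)) \land \lnot d): α-rule — add (c \lor (d \to e)), \lnot d.
        \lnot (((c \lor (d \to e)) \land \lnot d) \leftrightarrow a): β-rule — branch into ((c \lor (d \to e)) \land \lnot d), \lnot a  //  \lnot ((c \lor (d \to e)) \land \lnot d), a.
          branch 1.1.1 (add ((c \lor (d \to e)) \land \lnot d), \lnot a):
            × closes — contains both a and \lnot a.
          branch 1.1.2 (add \lnot ((c \lor (d \to e)) \land \lnot d), a):
            (c \lor (d \to e)): β-rule — branch into c  //  (d \to e).
              branch 1.1.2.1 (add c):
                \lnot ((c \lor (d \to e)) \land \lnot d): β-rule — branch into \lnot (c \lor (d \to e))  //  \lnot \lnot d.
                  branch 1.1.2.1.1 (add \lnot (c \lor (d \to e))):
                    \lnot (c \lor (d \to e)): α-rule — add \lnot c, \lnot (d \to e).
                    × closes — contains both c and \lnot c.
                  branch 1.1.2.1.2 (add \lnot \lnot d):
                    × closes — contains both d and \lnot d.
              branch 1.1.2.2 (add (d \to e)):
                \lnot ((c \lor (d \to e)) \land \lnot d): β-rule — branch into \lnot (c \lor (d \to e))  //  \lnot \lnot d.
                  branch 1.1.2.2.1 (add \lnot (c \lor (d \to e))):
                    \lnot (c \lor (d \to e)): α-rule — add \lnot c, \lnot (d \to e).
                    \lnot (d \to e): α-rule — add d, \lnot e.
                    × closes — contains both d and \lnot d.
                  branch 1.1.2.2.2 (add \lnot \lnot d):
                    × closes — contains both d and \lnot d.
      branch 1.2 (add \lnot ((c \lor (d \to e)) \land \lnot d), \lnot a):
        \lnot (((c \lor (d \to e)) \land \lnot d) \leftrightarrow a): β-rule — branch into ((c \lor (d \to e)) \land \lnot d), \lnot a  //  \lnot ((c \lor (d \to e)) \land \lnot d), a.
          branch 1.2.1 (add ((c \lor (d \to e)) \land \lnot d), \lnot a):
            ((c \lor (d \to e)) \land \lnot d): α-rule — add (c \lor (d \to e)), \lnot d.
            \lnot ((c \lor (d \to e)) \land \lnot d): β-rule — branch into \lnot (c \lor (d \to e))  //  \lnot \lnot d.
              branch 1.2.1.1 (add \lnot (c \lor (d \to e))):
                \lnot (c \lor (d \to e)): α-rule — add \lnot c, \lnot (d \to e).
                \lnot (d \to e): α-rule — add d, \lnot e.
                × closes — contains both d and \lnot d.
              branch 1.2.1.2 (add \lnot \lnot d):
                × closes — contains both d and \lnot d.
          branch 1.2.2 (add \lnot ((c \lor (d \to e)) \land \lnot d), a):
            × closes — contains both a and \lnot a.
  branch 2 (add d):
    × closes — contains both d and \lnot d.
All 9 branches close.
Every branch closed; the formula is unsatisfiable.

Unsatisfiable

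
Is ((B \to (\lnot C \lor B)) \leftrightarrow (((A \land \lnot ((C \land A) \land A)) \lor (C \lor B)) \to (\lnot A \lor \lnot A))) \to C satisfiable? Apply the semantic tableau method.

Initial set: {(((B \to (\lnot C \lor B)) \leftrightarrow (((A \land \lnot ((C \land A) \land A)) \lor (C \lor B)) \to (\lnot A \lor \lnot A))) \to C)}.
(((B \to (\lnot C \lor B)) \leftrightarrow (((A \land \lnot ((C \land A) \land A)) \lor (C \lor B)) \to (\lnot A \lor \lnot A))) \to C): β-rule — branch into \lnot ((B \to (\lnot C \lor B)) \leftrightarrow (((A \land \lnot ((C \land A) \land A)) \lor (C \lor B)) \to (\lnot A \lor \lnot A)))  //  C.
  branch 1 (add \lnot ((B \to (\lnot C \lor B)) \leftrightarrow (((A \land \lnot ((C \land A) \land A)) \lor (C \lor B)) \to (\lnot A \lor \lnot A)))):
    \lnot ((B \to (\lnot C \lor B)) \leftrightarrow (((A \land \lnot ((C \land A) \land A)) \lor (C \lor B)) \to (\lnot A \lor \lnot A))): β-rule — branch into (B \to (\lnot C \lor B)), \lnot (((A \land \lnot ((C \land A) \land A)) \lor (C \lor B)) \to (\lnot A \lor \lnot A))  //  \lnot (B \to (\lnot C \lor B)), (((A \land \lnot ((C \land A) \land A)) \lor (C \lor B)) \to (\lnot A \lor \lnot A)).
      branch 1.1 (add (B \to (\lnot C \lor B)), \lnot (((A \land \lnot ((C \land A) \land A)) \lor (C \lor B)) \to (\lnot A \lor \lnot A))):
        \lnot (((A \land \lnot ((C \land A) \land A)) \lor (C \lor B)) \to (\lnot A \lor \lnot A)): α-rule — add ((A \land \lnot ((C \land A) \land A)) \lor (C \lor B)), \lnot (\lnot A \lor \lnot A).
        \lnot (\lnot A \lor \lnot A): α-rule — add \lnot \lnot A, \lnot \lnot A.
        (B \to (\lnot C \lor B)): β-rule — branch into \lnot B  //  (\lnot C \lor B).
          branch 1.1.1 (add \lnot B):
            ((A \land \lnot ((C \land A) \land A)) \lor (C \lor B)): β-rule — branch into (A \land \lnot ((C \land A) \land A))  //  (C \lor B).
              branch 1.1.1.1 (add (A \land \lnot ((C \land A) \land A))):
                (A \land \lnot ((C \land A) \land A)): α-rule — add A, \lnot ((C \land A) \land A).
                \lnot ((C \land A) \land A): β-rule — branch into \lnot (C \land A)  //  \lnot A.
                  branch 1.1.1.1.1 (add \lnot (C \land A)):
                    \lnot (C \land A): β-rule — branch into \lnot C  //  \lnot A.
                      branch 1.1.1.1.1.1 (add \lnot C):
                        ○ open, literals {A=1, B=0, C=0}.
                      branch 1.1.1.1.1.2 (add \lnot A):
                        × closes — contains both A and \lnot A.
                  branch 1.1.1.1.2 (add \lnot A):
                    × closes — contains both A and \lnot A.
              branch 1.1.1.2 (add (C \lor B)):
                (C \lor B): β-rule — branch into C  //  B.
                  branch 1.1.1.2.1 (add C):
                    ○ open, literals {A=1, B=0, C=1}.
                  branch 1.1.1.2.2 (add B):
                    × closes — contains both B and \lnot B.
          branch 1.1.2 (add (\lnot C \lor B)):
            ((A \land \lnot ((C \land A) \land A)) \lor (C \lor B)): β-rule — branch into (A \land \lnot ((C \land A) \land A))  //  (C \lor B).
              branch 1.1.2.1 (add (A \land \lnot ((C \land A) \land A))):
                (A \land \lnot ((C \land A) \land A)): α-rule — add A, \lnot ((C \land A) \land A).
                (\lnot C \lor B): β-rule — branch into \lnot C  //  B.
                  branch 1.1.2.1.1 (add \lnot C):
                    \lnot ((C \land A) \land A): β-rule — branch into \lnot (C \land A)  //  \lnot A.
                      branch 1.1.2.1.1.1 (add \lnot (C \land A)):
                        \lnot (C \land A): β-rule — branch into \lnot C  //  \lnot A.
                          branch 1.1.2.1.1.1.1 (add \lnot C):
                            ○ open, literals {A=1, C=0}.
                          branch 1.1.2.1.1.1.2 (add \lnot A):
                            × closes — contains both A and \lnot A.
                      branch 1.1.2.1.1.2 (add \lnot A):
                        × closes — contains both A and \lnot A.
                  branch 1.1.2.1.2 (add B):
                    \lnot ((C \land A) \land A): β-rule — branch into \lnot (C \land A)  //  \lnot A.
                      branch 1.1.2.1.2.1 (add \lnot (C \land A)):
                        \lnot (C \land A): β-rule — branch into \lnot C  //  \lnot A.
                          branch 1.1.2.1.2.1.1 (add \lnot C):
                            ○ open, literals {A=1, B=1, C=0}.
                          branch 1.1.2.1.2.1.2 (add \lnot A):
                            × closes — contains both A and \lnot A.
                      branch 1.1.2.1.2.2 (add \lnot A):
                        × closes — contains both A and \lnot A.
              branch 1.1.2.2 (add (C \lor B)):
                (\lnot C \lor B): β-rule — branch into \lnot C  //  B.
                  branch 1.1.2.2.1 (add \lnot C):
                    (C \lor B): β-rule — branch into C  //  B.
                      branch 1.1.2.2.1.1 (add C):
                        × closes — contains both C and \lnot C.
                      branch 1.1.2.2.1.2 (add B):
                        ○ open, literals {A=1, B=1, C=0}.
                  branch 1.1.2.2.2 (add B):
                    (C \lor B): β-rule — branch into C  //  B.
                      branch 1.1.2.2.2.1 (add C):
                        ○ open, literals {A=1, B=1, C=1}.
                      branch 1.1.2.2.2.2 (add B):
                        ○ open, literals {A=1, B=1}.
      branch 1.2 (add \lnot (B \to (\lnot C \lor B)), (((A \land \lnot ((C \land A) \land A)) \lor (C \lor B)) \to (\lnot A \lor \lnot A))):
        \lnot (B \to (\lnot C \lor B)): α-rule — add B, \lnot (\lnot C \lor B).
        \lnot (\lnot C \lor B): α-rule — add \lnot \lnot C, \lnot B.
        × closes — contains both B and \lnot B.
  branch 2 (add C):
    ○ open, literals {C=1}.
9 branches closed, 8 open.
An open branch gives a satisfying assignment: A=1, B=0, C=0.

Satisfiable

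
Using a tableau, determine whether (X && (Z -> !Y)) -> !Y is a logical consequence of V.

No

Initial set: {V; !((X && (Z -> !Y)) -> !Y)}.
!((X && (Z -> !Y)) -> !Y): α-rule — add (X && (Z -> !Y)), !!Y.
(X && (Z -> !Y)): α-rule — add X, (Z -> !Y).
(Z -> !Y): β-rule — branch into !Z  //  !Y.
  branch 1 (add !Z):
    ○ open, literals {V=1, X=1, Y=1, Z=0}.
  branch 2 (add !Y):
    × closes — contains both Y and !Y.
1 branch closed, 1 open.
An open branch gives a countermodel: V=1, X=1, Y=1, Z=0 (unmentioned atoms arbitrary); the premises hold there but the conclusion fails.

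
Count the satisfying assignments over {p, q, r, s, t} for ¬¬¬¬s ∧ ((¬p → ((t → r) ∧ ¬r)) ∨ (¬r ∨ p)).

Initial set: {T (¬¬¬¬s ∧ ((¬p → ((t → r) ∧ ¬r)) ∨ (¬r ∨ p)))}.
T (¬¬¬¬s ∧ ((¬p → ((t → r) ∧ ¬r)) ∨ (¬r ∨ p))): α-rule — add T ¬¬¬¬s, T ((¬p → ((t → r) ∧ ¬r)) ∨ (¬r ∨ p)).
T ¬¬¬¬s: drop double negation, giving T ¬¬s.
T ¬¬s: drop double negation, giving T s.
T ((¬p → ((t → r) ∧ ¬r)) ∨ (¬r ∨ p)): β-rule — branch into T (¬p → ((t → r) ∧ ¬r))  //  T (¬r ∨ p).
  branch 1 (add T (¬p → ((t → r) ∧ ¬r))):
    T (¬p → ((t → r) ∧ ¬r)): β-rule — branch into F ¬p  //  T ((t → r) ∧ ¬r).
      branch 1.1 (add F ¬p):
        ○ open, literals {p=true, s=true}.
      branch 1.2 (add T ((t → r) ∧ ¬r)):
        T ((t → r) ∧ ¬r): α-rule — add T (t → r), T ¬r.
        T (t → r): β-rule — branch into F t  //  T r.
          branch 1.2.1 (add F t):
            ○ open, literals {r=false, s=true, t=false}.
          branch 1.2.2 (add T r):
            × closes — contains both r and ¬r.
  branch 2 (add T (¬r ∨ p)):
    T (¬r ∨ p): β-rule — branch into T ¬r  //  T p.
      branch 2.1 (add T ¬r):
        ○ open, literals {r=false, s=true}.
      branch 2.2 (add T p):
        ○ open, literals {p=true, s=true}.
1 branch closed, 4 open.
Each open branch fixes some atoms; the unmentioned ones are free. Counting distinct full assignments: branch {p=true, s=true} (q, r, t) contributes 8 new; branch {r=false, s=true, t=false} (p, q) contributes 2 new; branch {r=false, s=true} (p, q, t) contributes 2 new; branch {p=true, s=true} (q, r, t) contributes 0 new. Total: 12.

12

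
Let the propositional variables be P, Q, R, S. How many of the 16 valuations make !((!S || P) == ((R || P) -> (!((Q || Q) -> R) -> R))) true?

Initial set: {!((!S || P) == ((R || P) -> (!((Q || Q) -> R) -> R)))}.
!((!S || P) == ((R || P) -> (!((Q || Q) -> R) -> R))): β-rule — branch into (!S || P), !((R || P) -> (!((Q || Q) -> R) -> R))  //  !(!S || P), ((R || P) -> (!((Q || Q) -> R) -> R)).
  branch 1 (add (!S || P), !((R || P) -> (!((Q || Q) -> R) -> R))):
    !((R || P) -> (!((Q || Q) -> R) -> R)): α-rule — add (R || P), !(!((Q || Q) -> R) -> R).
    !(!((Q || Q) -> R) -> R): α-rule — add !((Q || Q) -> R), !R.
    !((Q || Q) -> R): α-rule — add (Q || Q), !R.
    (!S || P): β-rule — branch into !S  //  P.
      branch 1.1 (add !S):
        (R || P): β-rule — branch into R  //  P.
          branch 1.1.1 (add R):
            × closes — contains both R and !R.
          branch 1.1.2 (add P):
            (Q || Q): β-rule — branch into Q  //  Q.
              branch 1.1.2.1 (add Q):
                ○ open, literals {P=true, Q=true, R=false, S=false}.
              branch 1.1.2.2 (add Q):
                ○ open, literals {P=true, Q=true, R=false, S=false}.
      branch 1.2 (add P):
        (R || P): β-rule — branch into R  //  P.
          branch 1.2.1 (add R):
            × closes — contains both R and !R.
          branch 1.2.2 (add P):
            (Q || Q): β-rule — branch into Q  //  Q.
              branch 1.2.2.1 (add Q):
                ○ open, literals {P=true, Q=true, R=false}.
              branch 1.2.2.2 (add Q):
                ○ open, literals {P=true, Q=true, R=false}.
  branch 2 (add !(!S || P), ((R || P) -> (!((Q || Q) -> R) -> R))):
    !(!S || P): α-rule — add !!S, !P.
    ((R || P) -> (!((Q || Q) -> R) -> R)): β-rule — branch into !(R || P)  //  (!((Q || Q) -> R) -> R).
      branch 2.1 (add !(R || P)):
        !(R || P): α-rule — add !R, !P.
        ○ open, literals {P=false, R=false, S=true}.
      branch 2.2 (add (!((Q || Q) -> R) -> R)):
        (!((Q || Q) -> R) -> R): β-rule — branch into !!((Q || Q) -> R)  //  R.
          branch 2.2.1 (add !!((Q || Q) -> R)):
            !!((Q || Q) -> R): β-rule — branch into !(Q || Q)  //  R.
              branch 2.2.1.1 (add !(Q || Q)):
                !(Q || Q): α-rule — add !Q, !Q.
                ○ open, literals {P=false, Q=false, S=true}.
              branch 2.2.1.2 (add R):
                ○ open, literals {P=false, R=true, S=true}.
          branch 2.2.2 (add R):
            ○ open, literals {P=false, R=true, S=true}.
2 branches closed, 8 open.
Each open branch fixes some atoms; the unmentioned ones are free. Counting distinct full assignments: branch {P=true, Q=true, R=false, S=false} (none free) contributes 1 new; branch {P=true, Q=true, R=false, S=false} (none free) contributes 0 new; branch {P=true, Q=true, R=false} (S) contributes 1 new; branch {P=true, Q=true, R=false} (S) contributes 0 new; branch {P=false, R=false, S=true} (Q) contributes 2 new; branch {P=false, Q=false, S=true} (R) contributes 1 new; branch {P=false, R=true, S=true} (Q) contributes 1 new; branch {P=false, R=true, S=true} (Q) contributes 0 new. Total: 6.

6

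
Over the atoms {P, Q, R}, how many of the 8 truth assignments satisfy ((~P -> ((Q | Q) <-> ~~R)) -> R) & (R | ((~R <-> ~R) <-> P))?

Initial set: {(((~P -> ((Q | Q) <-> ~~R)) -> R) & (R | ((~R <-> ~R) <-> P)))}.
(((~P -> ((Q | Q) <-> ~~R)) -> R) & (R | ((~R <-> ~R) <-> P))): α-rule — add ((~P -> ((Q | Q) <-> ~~R)) -> R), (R | ((~R <-> ~R) <-> P)).
((~P -> ((Q | Q) <-> ~~R)) -> R): β-rule — branch into ~(~P -> ((Q | Q) <-> ~~R))  //  R.
  branch 1 (add ~(~P -> ((Q | Q) <-> ~~R))):
    ~(~P -> ((Q | Q) <-> ~~R)): α-rule — add ~P, ~((Q | Q) <-> ~~R).
    (R | ((~R <-> ~R) <-> P)): β-rule — branch into R  //  ((~R <-> ~R) <-> P).
      branch 1.1 (add R):
        ~((Q | Q) <-> ~~R): β-rule — branch into (Q | Q), ~~~R  //  ~(Q | Q), ~~R.
          branch 1.1.1 (add (Q | Q), ~~~R):
            ~~~R: drop double negation, giving ~R.
            × closes — contains both R and ~R.
          branch 1.1.2 (add ~(Q | Q), ~~R):
            ~(Q | Q): α-rule — add ~Q, ~Q.
            ~~R: drop double negation, giving R.
            ○ open, literals {P=F, Q=F, R=T}.
      branch 1.2 (add ((~R <-> ~R) <-> P)):
        ~((Q | Q) <-> ~~R): β-rule — branch into (Q | Q), ~~~R  //  ~(Q | Q), ~~R.
          branch 1.2.1 (add (Q | Q), ~~~R):
            ~~~R: drop double negation, giving ~R.
            ((~R <-> ~R) <-> P): β-rule — branch into (~R <-> ~R), P  //  ~(~R <-> ~R), ~P.
              branch 1.2.1.1 (add (~R <-> ~R), P):
                × closes — contains both P and ~P.
              branch 1.2.1.2 (add ~(~R <-> ~R), ~P):
                (Q | Q): β-rule — branch into Q  //  Q.
                  branch 1.2.1.2.1 (add Q):
                    ~(~R <-> ~R): β-rule — branch into ~R, ~~R  //  ~~R, ~R.
                      branch 1.2.1.2.1.1 (add ~R, ~~R):
                        × closes — contains both R and ~R.
                      branch 1.2.1.2.1.2 (add ~~R, ~R):
                        × closes — contains both R and ~R.
                  branch 1.2.1.2.2 (add Q):
                    ~(~R <-> ~R): β-rule — branch into ~R, ~~R  //  ~~R, ~R.
                      branch 1.2.1.2.2.1 (add ~R, ~~R):
                        × closes — contains both R and ~R.
                      branch 1.2.1.2.2.2 (add ~~R, ~R):
                        × closes — contains both R and ~R.
          branch 1.2.2 (add ~(Q | Q), ~~R):
            ~(Q | Q): α-rule — add ~Q, ~Q.
            ~~R: drop double negation, giving R.
            ((~R <-> ~R) <-> P): β-rule — branch into (~R <-> ~R), P  //  ~(~R <-> ~R), ~P.
              branch 1.2.2.1 (add (~R <-> ~R), P):
                × closes — contains both P and ~P.
              branch 1.2.2.2 (add ~(~R <-> ~R), ~P):
                ~(~R <-> ~R): β-rule — branch into ~R, ~~R  //  ~~R, ~R.
                  branch 1.2.2.2.1 (add ~R, ~~R):
                    × closes — contains both R and ~R.
                  branch 1.2.2.2.2 (add ~~R, ~R):
                    × closes — contains both R and ~R.
  branch 2 (add R):
    (R | ((~R <-> ~R) <-> P)): β-rule — branch into R  //  ((~R <-> ~R) <-> P).
      branch 2.1 (add R):
        ○ open, literals {R=T}.
      branch 2.2 (add ((~R <-> ~R) <-> P)):
        ((~R <-> ~R) <-> P): β-rule — branch into (~R <-> ~R), P  //  ~(~R <-> ~R), ~P.
          branch 2.2.1 (add (~R <-> ~R), P):
            (~R <-> ~R): β-rule — branch into ~R, ~R  //  ~~R, ~~R.
              branch 2.2.1.1 (add ~R, ~R):
                × closes — contains both R and ~R.
              branch 2.2.1.2 (add ~~R, ~~R):
                ○ open, literals {P=T, R=T}.
          branch 2.2.2 (add ~(~R <-> ~R), ~P):
            ~(~R <-> ~R): β-rule — branch into ~R, ~~R  //  ~~R, ~R.
              branch 2.2.2.1 (add ~R, ~~R):
                × closes — contains both R and ~R.
              branch 2.2.2.2 (add ~~R, ~R):
                × closes — contains both R and ~R.
12 branches closed, 3 open.
Each open branch fixes some atoms; the unmentioned ones are free. Counting distinct full assignments: branch {P=F, Q=F, R=T} (none free) contributes 1 new; branch {R=T} (P, Q) contributes 3 new; branch {P=T, R=T} (Q) contributes 0 new. Total: 4.

4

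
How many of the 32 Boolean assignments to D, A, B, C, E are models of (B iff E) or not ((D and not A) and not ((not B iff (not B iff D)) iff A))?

Initial set: {((B iff E) or not ((D and not A) and not ((not B iff (not B iff D)) iff A)))}.
((B iff E) or not ((D and not A) and not ((not B iff (not B iff D)) iff A))): β-rule — branch into (B iff E)  //  not ((D and not A) and not ((not B iff (not B iff D)) iff A)).
  branch 1 (add (B iff E)):
    (B iff E): β-rule — branch into B, E  //  not B, not E.
      branch 1.1 (add B, E):
        ○ open, literals {B=1, E=1}.
      branch 1.2 (add not B, not E):
        ○ open, literals {B=0, E=0}.
  branch 2 (add not ((D and not A) and not ((not B iff (not B iff D)) iff A))):
    not ((D and not A) and not ((not B iff (not B iff D)) iff A)): β-rule — branch into not (D and not A)  //  not not ((not B iff (not B iff D)) iff A).
      branch 2.1 (add not (D and not A)):
        not (D and not A): β-rule — branch into not D  //  not not A.
          branch 2.1.1 (add not D):
            ○ open, literals {D=0}.
          branch 2.1.2 (add not not A):
            ○ open, literals {A=1}.
      branch 2.2 (add not not ((not B iff (not B iff D)) iff A)):
        not not ((not B iff (not B iff D)) iff A): β-rule — branch into (not B iff (not B iff D)), A  //  not (not B iff (not B iff D)), not A.
          branch 2.2.1 (add (not B iff (not B iff D)), A):
            (not B iff (not B iff D)): β-rule — branch into not B, (not B iff D)  //  not not B, not (not B iff D).
              branch 2.2.1.1 (add not B, (not B iff D)):
                (not B iff D): β-rule — branch into not B, D  //  not not B, not D.
                  branch 2.2.1.1.1 (add not B, D):
                    ○ open, literals {A=1, B=0, D=1}.
                  branch 2.2.1.1.2 (add not not B, not D):
                    × closes — contains both B and not B.
              branch 2.2.1.2 (add not not B, not (not B iff D)):
                not (not B iff D): β-rule — branch into not B, not D  //  not not B, D.
                  branch 2.2.1.2.1 (add not B, not D):
                    × closes — contains both B and not B.
                  branch 2.2.1.2.2 (add not not B, D):
                    ○ open, literals {A=1, B=1, D=1}.
          branch 2.2.2 (add not (not B iff (not B iff D)), not A):
            not (not B iff (not B iff D)): β-rule — branch into not B, not (not B iff D)  //  not not B, (not B iff D).
              branch 2.2.2.1 (add not B, not (not B iff D)):
                not (not B iff D): β-rule — branch into not B, not D  //  not not B, D.
                  branch 2.2.2.1.1 (add not B, not D):
                    ○ open, literals {A=0, B=0, D=0}.
                  branch 2.2.2.1.2 (add not not B, D):
                    × closes — contains both B and not B.
              branch 2.2.2.2 (add not not B, (not B iff D)):
                (not B iff D): β-rule — branch into not B, D  //  not not B, not D.
                  branch 2.2.2.2.1 (add not B, D):
                    × closes — contains both B and not B.
                  branch 2.2.2.2.2 (add not not B, not D):
                    ○ open, literals {A=0, B=1, D=0}.
4 branches closed, 8 open.
Each open branch fixes some atoms; the unmentioned ones are free. Counting distinct full assignments: branch {B=1, E=1} (D, A, C) contributes 8 new; branch {B=0, E=0} (D, A, C) contributes 8 new; branch {D=0} (A, B, C, E) contributes 8 new; branch {A=1} (D, B, C, E) contributes 4 new; branch {A=1, B=0, D=1} (C, E) contributes 0 new; branch {A=1, B=1, D=1} (C, E) contributes 0 new; branch {A=0, B=0, D=0} (C, E) contributes 0 new; branch {A=0, B=1, D=0} (C, E) contributes 0 new. Total: 28.

28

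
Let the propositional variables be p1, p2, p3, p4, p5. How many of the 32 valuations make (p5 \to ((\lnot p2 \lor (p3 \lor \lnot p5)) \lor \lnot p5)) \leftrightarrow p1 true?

Initial set: {((p5 \to ((\lnot p2 \lor (p3 \lor \lnot p5)) \lor \lnot p5)) \leftrightarrow p1)}.
((p5 \to ((\lnot p2 \lor (p3 \lor \lnot p5)) \lor \lnot p5)) \leftrightarrow p1): β-rule — branch into (p5 \to ((\lnot p2 \lor (p3 \lor \lnot p5)) \lor \lnot p5)), p1  //  \lnot (p5 \to ((\lnot p2 \lor (p3 \lor \lnot p5)) \lor \lnot p5)), \lnot p1.
  branch 1 (add (p5 \to ((\lnot p2 \lor (p3 \lor \lnot p5)) \lor \lnot p5)), p1):
    (p5 \to ((\lnot p2 \lor (p3 \lor \lnot p5)) \lor \lnot p5)): β-rule — branch into \lnot p5  //  ((\lnot p2 \lor (p3 \lor \lnot p5)) \lor \lnot p5).
      branch 1.1 (add \lnot p5):
        ○ open, literals {p1=T, p5=F}.
      branch 1.2 (add ((\lnot p2 \lor (p3 \lor \lnot p5)) \lor \lnot p5)):
        ((\lnot p2 \lor (p3 \lor \lnot p5)) \lor \lnot p5): β-rule — branch into (\lnot p2 \lor (p3 \lor \lnot p5))  //  \lnot p5.
          branch 1.2.1 (add (\lnot p2 \lor (p3 \lor \lnot p5))):
            (\lnot p2 \lor (p3 \lor \lnot p5)): β-rule — branch into \lnot p2  //  (p3 \lor \lnot p5).
              branch 1.2.1.1 (add \lnot p2):
                ○ open, literals {p1=T, p2=F}.
              branch 1.2.1.2 (add (p3 \lor \lnot p5)):
                (p3 \lor \lnot p5): β-rule — branch into p3  //  \lnot p5.
                  branch 1.2.1.2.1 (add p3):
                    ○ open, literals {p1=T, p3=T}.
                  branch 1.2.1.2.2 (add \lnot p5):
                    ○ open, literals {p1=T, p5=F}.
          branch 1.2.2 (add \lnot p5):
            ○ open, literals {p1=T, p5=F}.
  branch 2 (add \lnot (p5 \to ((\lnot p2 \lor (p3 \lor \lnot p5)) \lor \lnot p5)), \lnot p1):
    \lnot (p5 \to ((\lnot p2 \lor (p3 \lor \lnot p5)) \lor \lnot p5)): α-rule — add p5, \lnot ((\lnot p2 \lor (p3 \lor \lnot p5)) \lor \lnot p5).
    \lnot ((\lnot p2 \lor (p3 \lor \lnot p5)) \lor \lnot p5): α-rule — add \lnot (\lnot p2 \lor (p3 \lor \lnot p5)), \lnot \lnot p5.
    \lnot (\lnot p2 \lor (p3 \lor \lnot p5)): α-rule — add \lnot \lnot p2, \lnot (p3 \lor \lnot p5).
    \lnot (p3 \lor \lnot p5): α-rule — add \lnot p3, \lnot \lnot p5.
    ○ open, literals {p1=F, p2=T, p3=F, p5=T}.
0 branches closed, 6 open.
Each open branch fixes some atoms; the unmentioned ones are free. Counting distinct full assignments: branch {p1=T, p5=F} (p2, p3, p4) contributes 8 new; branch {p1=T, p2=F} (p3, p4, p5) contributes 4 new; branch {p1=T, p3=T} (p2, p4, p5) contributes 2 new; branch {p1=T, p5=F} (p2, p3, p4) contributes 0 new; branch {p1=T, p5=F} (p2, p3, p4) contributes 0 new; branch {p1=F, p2=T, p3=F, p5=T} (p4) contributes 2 new. Total: 16.

16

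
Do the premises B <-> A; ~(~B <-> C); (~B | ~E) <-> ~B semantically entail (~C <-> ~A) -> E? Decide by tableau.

No

Initial set: {(B <-> A); ~(~B <-> C); ((~B | ~E) <-> ~B); ~((~C <-> ~A) -> E)}.
~((~C <-> ~A) -> E): α-rule — add (~C <-> ~A), ~E.
(B <-> A): β-rule — branch into B, A  //  ~B, ~A.
  branch 1 (add B, A):
    ~(~B <-> C): β-rule — branch into ~B, ~C  //  ~~B, C.
      branch 1.1 (add ~B, ~C):
        × closes — contains both B and ~B.
      branch 1.2 (add ~~B, C):
        ((~B | ~E) <-> ~B): β-rule — branch into (~B | ~E), ~B  //  ~(~B | ~E), ~~B.
          branch 1.2.1 (add (~B | ~E), ~B):
            × closes — contains both B and ~B.
          branch 1.2.2 (add ~(~B | ~E), ~~B):
            ~(~B | ~E): α-rule — add ~~B, ~~E.
            × closes — contains both E and ~E.
  branch 2 (add ~B, ~A):
    ~(~B <-> C): β-rule — branch into ~B, ~C  //  ~~B, C.
      branch 2.1 (add ~B, ~C):
        ((~B | ~E) <-> ~B): β-rule — branch into (~B | ~E), ~B  //  ~(~B | ~E), ~~B.
          branch 2.1.1 (add (~B | ~E), ~B):
            (~C <-> ~A): β-rule — branch into ~C, ~A  //  ~~C, ~~A.
              branch 2.1.1.1 (add ~C, ~A):
                (~B | ~E): β-rule — branch into ~B  //  ~E.
                  branch 2.1.1.1.1 (add ~B):
                    ○ open, literals {A=0, B=0, C=0, E=0}.
                  branch 2.1.1.1.2 (add ~E):
                    ○ open, literals {A=0, B=0, C=0, E=0}.
              branch 2.1.1.2 (add ~~C, ~~A):
                × closes — contains both C and ~C.
          branch 2.1.2 (add ~(~B | ~E), ~~B):
            × closes — contains both B and ~B.
      branch 2.2 (add ~~B, C):
        × closes — contains both B and ~B.
6 branches closed, 2 open.
An open branch gives a countermodel: A=0, B=0, C=0, E=0 (unmentioned atoms arbitrary); the premises hold there but the conclusion fails.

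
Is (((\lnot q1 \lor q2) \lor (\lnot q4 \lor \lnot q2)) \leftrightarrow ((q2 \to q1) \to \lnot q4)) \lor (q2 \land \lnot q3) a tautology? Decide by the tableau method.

Not valid

Assume the negation and expand:
Initial set: {\lnot ((((\lnot q1 \lor q2) \lor (\lnot q4 \lor \lnot q2)) \leftrightarrow ((q2 \to q1) \to \lnot q4)) \lor (q2 \land \lnot q3))}.
\lnot ((((\lnot q1 \lor q2) \lor (\lnot q4 \lor \lnot q2)) \leftrightarrow ((q2 \to q1) \to \lnot q4)) \lor (q2 \land \lnot q3)): α-rule — add \lnot (((\lnot q1 \lor q2) \lor (\lnot q4 \lor \lnot q2)) \leftrightarrow ((q2 \to q1) \to \lnot q4)), \lnot (q2 \land \lnot q3).
\lnot (((\lnot q1 \lor q2) \lor (\lnot q4 \lor \lnot q2)) \leftrightarrow ((q2 \to q1) \to \lnot q4)): β-rule — branch into ((\lnot q1 \lor q2) \lor (\lnot q4 \lor \lnot q2)), \lnot ((q2 \to q1) \to \lnot q4)  //  \lnot ((\lnot q1 \lor q2) \lor (\lnot q4 \lor \lnot q2)), ((q2 \to q1) \to \lnot q4).
  branch 1 (add ((\lnot q1 \lor q2) \lor (\lnot q4 \lor \lnot q2)), \lnot ((q2 \to q1) \to \lnot q4)):
    \lnot ((q2 \to q1) \to \lnot q4): α-rule — add (q2 \to q1), \lnot \lnot q4.
    \lnot (q2 \land \lnot q3): β-rule — branch into \lnot q2  //  \lnot \lnot q3.
      branch 1.1 (add \lnot q2):
        ((\lnot q1 \lor q2) \lor (\lnot q4 \lor \lnot q2)): β-rule — branch into (\lnot q1 \lor q2)  //  (\lnot q4 \lor \lnot q2).
          branch 1.1.1 (add (\lnot q1 \lor q2)):
            (q2 \to q1): β-rule — branch into \lnot q2  //  q1.
              branch 1.1.1.1 (add \lnot q2):
                (\lnot q1 \lor q2): β-rule — branch into \lnot q1  //  q2.
                  branch 1.1.1.1.1 (add \lnot q1):
                    ○ open, literals {q1=0, q2=0, q4=1}.
                  branch 1.1.1.1.2 (add q2):
                    × closes — contains both q2 and \lnot q2.
              branch 1.1.1.2 (add q1):
                (\lnot q1 \lor q2): β-rule — branch into \lnot q1  //  q2.
                  branch 1.1.1.2.1 (add \lnot q1):
                    × closes — contains both q1 and \lnot q1.
                  branch 1.1.1.2.2 (add q2):
                    × closes — contains both q2 and \lnot q2.
          branch 1.1.2 (add (\lnot q4 \lor \lnot q2)):
            (q2 \to q1): β-rule — branch into \lnot q2  //  q1.
              branch 1.1.2.1 (add \lnot q2):
                (\lnot q4 \lor \lnot q2): β-rule — branch into \lnot q4  //  \lnot q2.
                  branch 1.1.2.1.1 (add \lnot q4):
                    × closes — contains both q4 and \lnot q4.
                  branch 1.1.2.1.2 (add \lnot q2):
                    ○ open, literals {q2=0, q4=1}.
              branch 1.1.2.2 (add q1):
                (\lnot q4 \lor \lnot q2): β-rule — branch into \lnot q4  //  \lnot q2.
                  branch 1.1.2.2.1 (add \lnot q4):
                    × closes — contains both q4 and \lnot q4.
                  branch 1.1.2.2.2 (add \lnot q2):
                    ○ open, literals {q1=1, q2=0, q4=1}.
      branch 1.2 (add \lnot \lnot q3):
        ((\lnot q1 \lor q2) \lor (\lnot q4 \lor \lnot q2)): β-rule — branch into (\lnot q1 \lor q2)  //  (\lnot q4 \lor \lnot q2).
          branch 1.2.1 (add (\lnot q1 \lor q2)):
            (q2 \to q1): β-rule — branch into \lnot q2  //  q1.
              branch 1.2.1.1 (add \lnot q2):
                (\lnot q1 \lor q2): β-rule — branch into \lnot q1  //  q2.
                  branch 1.2.1.1.1 (add \lnot q1):
                    ○ open, literals {q1=0, q2=0, q3=1, q4=1}.
                  branch 1.2.1.1.2 (add q2):
                    × closes — contains both q2 and \lnot q2.
              branch 1.2.1.2 (add q1):
                (\lnot q1 \lor q2): β-rule — branch into \lnot q1  //  q2.
                  branch 1.2.1.2.1 (add \lnot q1):
                    × closes — contains both q1 and \lnot q1.
                  branch 1.2.1.2.2 (add q2):
                    ○ open, literals {q1=1, q2=1, q3=1, q4=1}.
          branch 1.2.2 (add (\lnot q4 \lor \lnot q2)):
            (q2 \to q1): β-rule — branch into \lnot q2  //  q1.
              branch 1.2.2.1 (add \lnot q2):
                (\lnot q4 \lor \lnot q2): β-rule — branch into \lnot q4  //  \lnot q2.
                  branch 1.2.2.1.1 (add \lnot q4):
                    × closes — contains both q4 and \lnot q4.
                  branch 1.2.2.1.2 (add \lnot q2):
                    ○ open, literals {q2=0, q3=1, q4=1}.
              branch 1.2.2.2 (add q1):
                (\lnot q4 \lor \lnot q2): β-rule — branch into \lnot q4  //  \lnot q2.
                  branch 1.2.2.2.1 (add \lnot q4):
                    × closes — contains both q4 and \lnot q4.
                  branch 1.2.2.2.2 (add \lnot q2):
                    ○ open, literals {q1=1, q2=0, q3=1, q4=1}.
  branch 2 (add \lnot ((\lnot q1 \lor q2) \lor (\lnot q4 \lor \lnot q2)), ((q2 \to q1) \to \lnot q4)):
    \lnot ((\lnot q1 \lor q2) \lor (\lnot q4 \lor \lnot q2)): α-rule — add \lnot (\lnot q1 \lor q2), \lnot (\lnot q4 \lor \lnot q2).
    \lnot (\lnot q1 \lor q2): α-rule — add \lnot \lnot q1, \lnot q2.
    \lnot (\lnot q4 \lor \lnot q2): α-rule — add \lnot \lnot q4, \lnot \lnot q2.
    × closes — contains both q2 and \lnot q2.
10 branches closed, 7 open.
An open branch gives a countermodel: q1=0, q2=0, q4=1 (unmentioned atoms arbitrary); under it the original formula is false.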